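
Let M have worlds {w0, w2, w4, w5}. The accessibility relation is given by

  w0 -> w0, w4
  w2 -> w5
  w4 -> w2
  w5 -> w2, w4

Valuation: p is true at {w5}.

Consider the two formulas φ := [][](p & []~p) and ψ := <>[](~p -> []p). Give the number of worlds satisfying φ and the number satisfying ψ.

1 and 3

For [][](p & []~p):
w0: successors {w0, w4}; [](p & []~p) there: w0:F, w4:F. ✗
w2: successors {w5}; [](p & []~p) there: w5:F. ✗
w4: successors {w2}; [](p & []~p) there: w2:T. ✓
w5: successors {w2, w4}; [](p & []~p) there: w2:T, w4:F. ✗
— 1 world.
For <>[](~p -> []p):
w0: successors {w0, w4}; [](~p -> []p) there: w0:F, w4:T. ✓
w2: successors {w5}; [](~p -> []p) there: w5:F. ✗
w4: successors {w2}; [](~p -> []p) there: w2:T. ✓
w5: successors {w2, w4}; [](~p -> []p) there: w2:T, w4:T. ✓
— 3 worlds.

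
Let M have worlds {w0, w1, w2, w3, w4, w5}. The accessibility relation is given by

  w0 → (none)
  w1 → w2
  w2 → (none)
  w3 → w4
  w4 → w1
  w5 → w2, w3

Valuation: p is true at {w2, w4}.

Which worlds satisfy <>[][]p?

{w1, w3, w4, w5}

w0: no successors, so <>[][]p fails. ✗
w1: successors {w2}; [][]p there: w2:T. ✓
w2: no successors, so <>[][]p fails. ✗
w3: successors {w4}; [][]p there: w4:T. ✓
w4: successors {w1}; [][]p there: w1:T. ✓
w5: successors {w2, w3}; [][]p there: w2:T, w3:F. ✓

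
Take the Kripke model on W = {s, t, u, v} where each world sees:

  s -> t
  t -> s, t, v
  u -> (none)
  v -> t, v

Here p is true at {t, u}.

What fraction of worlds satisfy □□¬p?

s: successors {t}; □¬p there: t:F. ✗
t: successors {s, t, v}; □¬p there: s:F, t:F, v:F. ✗
u: no successors, so □□¬p holds vacuously. ✓
v: successors {t, v}; □¬p there: t:F, v:F. ✗
That's 1 of 4 worlds, so 1/4.

1/4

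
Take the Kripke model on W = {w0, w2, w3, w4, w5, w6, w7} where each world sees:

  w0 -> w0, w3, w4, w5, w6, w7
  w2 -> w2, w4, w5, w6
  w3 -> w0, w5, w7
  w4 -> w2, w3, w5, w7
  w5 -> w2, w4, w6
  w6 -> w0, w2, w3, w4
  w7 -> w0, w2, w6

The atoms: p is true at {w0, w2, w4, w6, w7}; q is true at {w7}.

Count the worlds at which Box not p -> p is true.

w0: Box not p is F, p is T. ✓
w2: Box not p is F, p is T. ✓
w3: Box not p is F, p is F. ✓
w4: Box not p is F, p is T. ✓
w5: Box not p is F, p is F. ✓
w6: Box not p is F, p is T. ✓
w7: Box not p is F, p is T. ✓
Satisfying worlds: {w0, w2, w3, w4, w5, w6, w7}.

7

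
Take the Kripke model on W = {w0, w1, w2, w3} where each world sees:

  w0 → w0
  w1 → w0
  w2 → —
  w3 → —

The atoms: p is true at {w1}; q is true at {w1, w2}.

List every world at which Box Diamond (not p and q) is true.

{w2, w3}

w0: successors {w0}; Diamond (not p and q) there: w0:F. ✗
w1: successors {w0}; Diamond (not p and q) there: w0:F. ✗
w2: no successors, so Box Diamond (not p and q) holds vacuously. ✓
w3: no successors, so Box Diamond (not p and q) holds vacuously. ✓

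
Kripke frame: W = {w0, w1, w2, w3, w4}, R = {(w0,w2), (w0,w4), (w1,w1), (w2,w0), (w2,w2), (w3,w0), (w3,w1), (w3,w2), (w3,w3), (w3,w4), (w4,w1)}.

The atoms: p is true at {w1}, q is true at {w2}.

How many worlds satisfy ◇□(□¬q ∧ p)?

4

w0: successors {w2, w4}; □(□¬q ∧ p) there: w2:F, w4:T. ✓
w1: successors {w1}; □(□¬q ∧ p) there: w1:T. ✓
w2: successors {w0, w2}; □(□¬q ∧ p) there: w0:F, w2:F. ✗
w3: successors {w0, w1, w2, w3, w4}; □(□¬q ∧ p) there: w0:F, w1:T, w2:F, w3:F, w4:T. ✓
w4: successors {w1}; □(□¬q ∧ p) there: w1:T. ✓
Satisfying worlds: {w0, w1, w3, w4}.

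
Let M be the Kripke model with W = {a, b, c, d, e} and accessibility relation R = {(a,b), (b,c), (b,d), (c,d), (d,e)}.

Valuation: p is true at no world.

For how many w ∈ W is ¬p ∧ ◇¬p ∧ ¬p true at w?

4

a: ¬p ∧ ◇¬p is T, ¬p is T. ✓
b: ¬p ∧ ◇¬p is T, ¬p is T. ✓
c: ¬p ∧ ◇¬p is T, ¬p is T. ✓
d: ¬p ∧ ◇¬p is T, ¬p is T. ✓
e: ¬p ∧ ◇¬p is F, ¬p is T. ✗
Satisfying worlds: {a, b, c, d}.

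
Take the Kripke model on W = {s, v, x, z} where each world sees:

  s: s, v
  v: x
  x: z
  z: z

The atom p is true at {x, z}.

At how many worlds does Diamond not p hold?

s: successors {s, v}; not p there: s:T, v:T. ✓
v: successors {x}; not p there: x:F. ✗
x: successors {z}; not p there: z:F. ✗
z: successors {z}; not p there: z:F. ✗
Satisfying worlds: {s}.

1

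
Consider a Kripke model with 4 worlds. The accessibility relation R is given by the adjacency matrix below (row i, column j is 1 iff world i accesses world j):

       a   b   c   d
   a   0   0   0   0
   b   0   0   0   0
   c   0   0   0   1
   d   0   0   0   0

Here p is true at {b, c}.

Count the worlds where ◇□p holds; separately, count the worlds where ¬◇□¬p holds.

1 and 3

For ◇□p:
a: no successors, so ◇□p fails. ✗
b: no successors, so ◇□p fails. ✗
c: successors {d}; □p there: d:T. ✓
d: no successors, so ◇□p fails. ✗
— 1 world.
For ¬◇□¬p:
a: ◇□¬p is F. ✓
b: ◇□¬p is F. ✓
c: ◇□¬p is T. ✗
d: ◇□¬p is F. ✓
— 3 worlds.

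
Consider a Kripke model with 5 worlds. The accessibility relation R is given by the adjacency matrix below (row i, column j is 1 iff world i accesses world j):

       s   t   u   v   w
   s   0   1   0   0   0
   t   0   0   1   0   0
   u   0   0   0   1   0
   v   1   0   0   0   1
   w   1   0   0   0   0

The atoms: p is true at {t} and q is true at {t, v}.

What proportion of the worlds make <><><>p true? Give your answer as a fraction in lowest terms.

s: successors {t}; <><>p there: t:F. ✗
t: successors {u}; <><>p there: u:F. ✗
u: successors {v}; <><>p there: v:T. ✓
v: successors {s, w}; <><>p there: s:F, w:T. ✓
w: successors {s}; <><>p there: s:F. ✗
That's 2 of 5 worlds, so 2/5.

2/5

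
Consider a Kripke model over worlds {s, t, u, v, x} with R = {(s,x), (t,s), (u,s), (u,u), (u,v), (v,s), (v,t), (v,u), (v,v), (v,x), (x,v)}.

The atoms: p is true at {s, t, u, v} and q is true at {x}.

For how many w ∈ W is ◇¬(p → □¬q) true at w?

s: successors {x}; ¬(p → □¬q) there: x:F. ✗
t: successors {s}; ¬(p → □¬q) there: s:T. ✓
u: successors {s, u, v}; ¬(p → □¬q) there: s:T, u:F, v:T. ✓
v: successors {s, t, u, v, x}; ¬(p → □¬q) there: s:T, t:F, u:F, v:T, x:F. ✓
x: successors {v}; ¬(p → □¬q) there: v:T. ✓
Satisfying worlds: {t, u, v, x}.

4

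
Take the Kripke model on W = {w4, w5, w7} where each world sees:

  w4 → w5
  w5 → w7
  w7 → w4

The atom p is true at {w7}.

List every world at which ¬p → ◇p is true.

w4: ¬p is T, ◇p is F. ✗
w5: ¬p is T, ◇p is T. ✓
w7: ¬p is F, ◇p is F. ✓

{w5, w7}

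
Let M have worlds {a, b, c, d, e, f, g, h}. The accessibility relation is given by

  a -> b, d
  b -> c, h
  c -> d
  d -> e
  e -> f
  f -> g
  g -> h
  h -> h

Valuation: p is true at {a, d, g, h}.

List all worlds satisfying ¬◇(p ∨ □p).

a: ◇(p ∨ □p) is T. ✗
b: ◇(p ∨ □p) is T. ✗
c: ◇(p ∨ □p) is T. ✗
d: ◇(p ∨ □p) is F. ✓
e: ◇(p ∨ □p) is T. ✗
f: ◇(p ∨ □p) is T. ✗
g: ◇(p ∨ □p) is T. ✗
h: ◇(p ∨ □p) is T. ✗

{d}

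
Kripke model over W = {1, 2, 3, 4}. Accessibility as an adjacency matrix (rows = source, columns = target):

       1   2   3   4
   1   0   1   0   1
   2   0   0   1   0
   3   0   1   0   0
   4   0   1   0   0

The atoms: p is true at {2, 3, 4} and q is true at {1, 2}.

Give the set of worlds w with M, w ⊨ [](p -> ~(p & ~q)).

1: successors {2, 4}; p -> ~(p & ~q) there: 2:T, 4:F. ✗
2: successors {3}; p -> ~(p & ~q) there: 3:F. ✗
3: successors {2}; p -> ~(p & ~q) there: 2:T. ✓
4: successors {2}; p -> ~(p & ~q) there: 2:T. ✓

{3, 4}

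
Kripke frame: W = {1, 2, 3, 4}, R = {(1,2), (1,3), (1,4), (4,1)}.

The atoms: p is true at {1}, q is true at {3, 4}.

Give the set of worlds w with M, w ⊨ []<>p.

{2, 3}

1: successors {2, 3, 4}; <>p there: 2:F, 3:F, 4:T. ✗
2: no successors, so []<>p holds vacuously. ✓
3: no successors, so []<>p holds vacuously. ✓
4: successors {1}; <>p there: 1:F. ✗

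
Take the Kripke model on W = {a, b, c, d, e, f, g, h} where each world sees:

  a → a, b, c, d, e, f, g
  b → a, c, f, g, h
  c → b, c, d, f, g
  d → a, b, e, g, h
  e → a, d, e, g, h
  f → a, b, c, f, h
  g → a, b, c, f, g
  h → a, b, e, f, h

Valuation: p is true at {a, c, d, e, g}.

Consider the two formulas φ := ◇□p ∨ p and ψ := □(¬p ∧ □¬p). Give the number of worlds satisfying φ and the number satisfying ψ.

5 and 0

For ◇□p ∨ p:
a: ◇□p is F, p is T. ✓
b: ◇□p is F, p is F. ✗
c: ◇□p is F, p is T. ✓
d: ◇□p is F, p is T. ✓
e: ◇□p is F, p is T. ✓
f: ◇□p is F, p is F. ✗
g: ◇□p is F, p is T. ✓
h: ◇□p is F, p is F. ✗
— 5 worlds.
For □(¬p ∧ □¬p):
a: successors {a, b, c, d, e, f, g}; ¬p ∧ □¬p there: a:F, b:F, c:F, d:F, e:F, f:F, g:F. ✗
b: successors {a, c, f, g, h}; ¬p ∧ □¬p there: a:F, c:F, f:F, g:F, h:F. ✗
c: successors {b, c, d, f, g}; ¬p ∧ □¬p there: b:F, c:F, d:F, f:F, g:F. ✗
d: successors {a, b, e, g, h}; ¬p ∧ □¬p there: a:F, b:F, e:F, g:F, h:F. ✗
e: successors {a, d, e, g, h}; ¬p ∧ □¬p there: a:F, d:F, e:F, g:F, h:F. ✗
f: successors {a, b, c, f, h}; ¬p ∧ □¬p there: a:F, b:F, c:F, f:F, h:F. ✗
g: successors {a, b, c, f, g}; ¬p ∧ □¬p there: a:F, b:F, c:F, f:F, g:F. ✗
h: successors {a, b, e, f, h}; ¬p ∧ □¬p there: a:F, b:F, e:F, f:F, h:F. ✗
— 0 worlds.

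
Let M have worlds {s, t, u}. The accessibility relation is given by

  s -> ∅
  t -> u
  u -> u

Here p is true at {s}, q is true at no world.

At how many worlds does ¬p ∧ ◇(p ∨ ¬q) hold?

2

s: ¬p is F, ◇(p ∨ ¬q) is F. ✗
t: ¬p is T, ◇(p ∨ ¬q) is T. ✓
u: ¬p is T, ◇(p ∨ ¬q) is T. ✓
Satisfying worlds: {t, u}.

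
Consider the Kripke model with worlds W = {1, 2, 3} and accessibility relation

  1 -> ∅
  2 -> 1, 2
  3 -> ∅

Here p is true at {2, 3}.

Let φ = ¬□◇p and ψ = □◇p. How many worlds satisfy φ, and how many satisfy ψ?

For ¬□◇p:
1: □◇p is T. ✗
2: □◇p is F. ✓
3: □◇p is T. ✗
— 1 world.
For □◇p:
1: no successors, so □◇p holds vacuously. ✓
2: successors {1, 2}; ◇p there: 1:F, 2:T. ✗
3: no successors, so □◇p holds vacuously. ✓
— 2 worlds.

1 and 2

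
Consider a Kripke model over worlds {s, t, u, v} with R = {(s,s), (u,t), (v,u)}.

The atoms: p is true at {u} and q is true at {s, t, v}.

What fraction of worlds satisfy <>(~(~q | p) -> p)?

1/4

s: successors {s}; ~(~q | p) -> p there: s:F. ✗
t: no successors, so <>(~(~q | p) -> p) fails. ✗
u: successors {t}; ~(~q | p) -> p there: t:F. ✗
v: successors {u}; ~(~q | p) -> p there: u:T. ✓
That's 1 of 4 worlds, so 1/4.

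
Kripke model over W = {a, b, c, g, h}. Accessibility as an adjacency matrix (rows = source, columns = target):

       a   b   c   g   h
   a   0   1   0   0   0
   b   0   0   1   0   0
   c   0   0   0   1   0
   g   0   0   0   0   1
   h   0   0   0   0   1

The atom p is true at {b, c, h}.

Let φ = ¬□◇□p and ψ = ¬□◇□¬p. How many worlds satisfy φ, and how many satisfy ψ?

For ¬□◇□p:
a: □◇□p is F. ✓
b: □◇□p is T. ✗
c: □◇□p is T. ✗
g: □◇□p is T. ✗
h: □◇□p is T. ✗
— 1 world.
For ¬□◇□¬p:
a: □◇□¬p is T. ✗
b: □◇□¬p is F. ✓
c: □◇□¬p is F. ✓
g: □◇□¬p is F. ✓
h: □◇□¬p is F. ✓
— 4 worlds.

1 and 4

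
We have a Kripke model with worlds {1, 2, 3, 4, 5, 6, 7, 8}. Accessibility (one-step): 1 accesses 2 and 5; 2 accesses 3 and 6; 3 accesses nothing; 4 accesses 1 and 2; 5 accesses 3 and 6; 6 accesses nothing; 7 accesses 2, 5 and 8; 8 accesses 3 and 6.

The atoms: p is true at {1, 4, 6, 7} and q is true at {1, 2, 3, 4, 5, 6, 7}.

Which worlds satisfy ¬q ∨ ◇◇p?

{1, 4, 7, 8}

1: ¬q is F, ◇◇p is T. ✓
2: ¬q is F, ◇◇p is F. ✗
3: ¬q is F, ◇◇p is F. ✗
4: ¬q is F, ◇◇p is T. ✓
5: ¬q is F, ◇◇p is F. ✗
6: ¬q is F, ◇◇p is F. ✗
7: ¬q is F, ◇◇p is T. ✓
8: ¬q is T, ◇◇p is F. ✓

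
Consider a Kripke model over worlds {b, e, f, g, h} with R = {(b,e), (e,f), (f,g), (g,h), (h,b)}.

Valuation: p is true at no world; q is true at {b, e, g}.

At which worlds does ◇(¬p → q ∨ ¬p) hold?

{b, e, f, g, h}

b: successors {e}; ¬p → q ∨ ¬p there: e:T. ✓
e: successors {f}; ¬p → q ∨ ¬p there: f:T. ✓
f: successors {g}; ¬p → q ∨ ¬p there: g:T. ✓
g: successors {h}; ¬p → q ∨ ¬p there: h:T. ✓
h: successors {b}; ¬p → q ∨ ¬p there: b:T. ✓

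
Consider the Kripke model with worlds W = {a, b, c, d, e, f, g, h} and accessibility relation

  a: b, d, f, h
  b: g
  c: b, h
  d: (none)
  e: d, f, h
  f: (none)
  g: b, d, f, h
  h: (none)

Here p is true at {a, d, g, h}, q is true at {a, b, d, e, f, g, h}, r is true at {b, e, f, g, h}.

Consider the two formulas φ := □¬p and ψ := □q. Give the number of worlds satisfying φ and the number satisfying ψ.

For □¬p:
a: successors {b, d, f, h}; ¬p there: b:T, d:F, f:T, h:F. ✗
b: successors {g}; ¬p there: g:F. ✗
c: successors {b, h}; ¬p there: b:T, h:F. ✗
d: no successors, so □¬p holds vacuously. ✓
e: successors {d, f, h}; ¬p there: d:F, f:T, h:F. ✗
f: no successors, so □¬p holds vacuously. ✓
g: successors {b, d, f, h}; ¬p there: b:T, d:F, f:T, h:F. ✗
h: no successors, so □¬p holds vacuously. ✓
— 3 worlds.
For □q:
a: successors {b, d, f, h}; q there: b:T, d:T, f:T, h:T. ✓
b: successors {g}; q there: g:T. ✓
c: successors {b, h}; q there: b:T, h:T. ✓
d: no successors, so □q holds vacuously. ✓
e: successors {d, f, h}; q there: d:T, f:T, h:T. ✓
f: no successors, so □q holds vacuously. ✓
g: successors {b, d, f, h}; q there: b:T, d:T, f:T, h:T. ✓
h: no successors, so □q holds vacuously. ✓
— 8 worlds.

3 and 8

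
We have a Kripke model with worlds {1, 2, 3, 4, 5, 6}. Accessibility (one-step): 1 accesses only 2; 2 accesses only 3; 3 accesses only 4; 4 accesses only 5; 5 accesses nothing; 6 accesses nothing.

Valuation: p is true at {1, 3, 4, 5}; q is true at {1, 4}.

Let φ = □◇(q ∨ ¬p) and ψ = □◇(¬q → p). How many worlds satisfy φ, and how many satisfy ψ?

3 and 5

For □◇(q ∨ ¬p):
1: successors {2}; ◇(q ∨ ¬p) there: 2:F. ✗
2: successors {3}; ◇(q ∨ ¬p) there: 3:T. ✓
3: successors {4}; ◇(q ∨ ¬p) there: 4:F. ✗
4: successors {5}; ◇(q ∨ ¬p) there: 5:F. ✗
5: no successors, so □◇(q ∨ ¬p) holds vacuously. ✓
6: no successors, so □◇(q ∨ ¬p) holds vacuously. ✓
— 3 worlds.
For □◇(¬q → p):
1: successors {2}; ◇(¬q → p) there: 2:T. ✓
2: successors {3}; ◇(¬q → p) there: 3:T. ✓
3: successors {4}; ◇(¬q → p) there: 4:T. ✓
4: successors {5}; ◇(¬q → p) there: 5:F. ✗
5: no successors, so □◇(¬q → p) holds vacuously. ✓
6: no successors, so □◇(¬q → p) holds vacuously. ✓
— 5 worlds.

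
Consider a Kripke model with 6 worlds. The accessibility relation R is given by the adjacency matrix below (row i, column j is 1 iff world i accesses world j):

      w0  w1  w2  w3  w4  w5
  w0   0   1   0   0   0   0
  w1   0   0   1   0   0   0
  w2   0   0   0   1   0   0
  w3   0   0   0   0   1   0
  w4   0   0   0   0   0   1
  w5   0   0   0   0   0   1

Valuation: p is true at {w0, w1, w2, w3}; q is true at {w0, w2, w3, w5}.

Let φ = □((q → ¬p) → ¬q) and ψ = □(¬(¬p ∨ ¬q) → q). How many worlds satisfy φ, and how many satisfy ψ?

4 and 6

For □((q → ¬p) → ¬q):
w0: successors {w1}; (q → ¬p) → ¬q there: w1:T. ✓
w1: successors {w2}; (q → ¬p) → ¬q there: w2:T. ✓
w2: successors {w3}; (q → ¬p) → ¬q there: w3:T. ✓
w3: successors {w4}; (q → ¬p) → ¬q there: w4:T. ✓
w4: successors {w5}; (q → ¬p) → ¬q there: w5:F. ✗
w5: successors {w5}; (q → ¬p) → ¬q there: w5:F. ✗
— 4 worlds.
For □(¬(¬p ∨ ¬q) → q):
w0: successors {w1}; ¬(¬p ∨ ¬q) → q there: w1:T. ✓
w1: successors {w2}; ¬(¬p ∨ ¬q) → q there: w2:T. ✓
w2: successors {w3}; ¬(¬p ∨ ¬q) → q there: w3:T. ✓
w3: successors {w4}; ¬(¬p ∨ ¬q) → q there: w4:T. ✓
w4: successors {w5}; ¬(¬p ∨ ¬q) → q there: w5:T. ✓
w5: successors {w5}; ¬(¬p ∨ ¬q) → q there: w5:T. ✓
— 6 worlds.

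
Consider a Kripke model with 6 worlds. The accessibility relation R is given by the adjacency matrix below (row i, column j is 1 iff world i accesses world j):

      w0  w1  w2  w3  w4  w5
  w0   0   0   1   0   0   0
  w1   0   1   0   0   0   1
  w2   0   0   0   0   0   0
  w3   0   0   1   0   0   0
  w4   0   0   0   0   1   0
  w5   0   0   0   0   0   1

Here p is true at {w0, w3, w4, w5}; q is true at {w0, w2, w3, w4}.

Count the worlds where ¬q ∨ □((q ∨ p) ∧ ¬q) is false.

3

w0: ¬q is F, □((q ∨ p) ∧ ¬q) is F. ✗
w1: ¬q is T, □((q ∨ p) ∧ ¬q) is F. ✓
w2: ¬q is F, □((q ∨ p) ∧ ¬q) is T. ✓
w3: ¬q is F, □((q ∨ p) ∧ ¬q) is F. ✗
w4: ¬q is F, □((q ∨ p) ∧ ¬q) is F. ✗
w5: ¬q is T, □((q ∨ p) ∧ ¬q) is T. ✓
Satisfying worlds: {w1, w2, w5}.
So ¬q ∨ □((q ∨ p) ∧ ¬q) fails at the other 3 worlds.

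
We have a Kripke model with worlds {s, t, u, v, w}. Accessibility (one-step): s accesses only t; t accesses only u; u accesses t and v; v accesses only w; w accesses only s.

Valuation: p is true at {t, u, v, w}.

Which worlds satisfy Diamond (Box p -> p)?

s: successors {t}; Box p -> p there: t:T. ✓
t: successors {u}; Box p -> p there: u:T. ✓
u: successors {t, v}; Box p -> p there: t:T, v:T. ✓
v: successors {w}; Box p -> p there: w:T. ✓
w: successors {s}; Box p -> p there: s:F. ✗

{s, t, u, v}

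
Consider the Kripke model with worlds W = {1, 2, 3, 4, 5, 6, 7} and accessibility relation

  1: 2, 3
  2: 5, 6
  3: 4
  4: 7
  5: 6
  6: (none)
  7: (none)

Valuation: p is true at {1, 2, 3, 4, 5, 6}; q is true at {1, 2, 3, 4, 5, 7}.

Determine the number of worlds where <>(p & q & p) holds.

1: successors {2, 3}; p & q & p there: 2:T, 3:T. ✓
2: successors {5, 6}; p & q & p there: 5:T, 6:F. ✓
3: successors {4}; p & q & p there: 4:T. ✓
4: successors {7}; p & q & p there: 7:F. ✗
5: successors {6}; p & q & p there: 6:F. ✗
6: no successors, so <>(p & q & p) fails. ✗
7: no successors, so <>(p & q & p) fails. ✗
Satisfying worlds: {1, 2, 3}.

3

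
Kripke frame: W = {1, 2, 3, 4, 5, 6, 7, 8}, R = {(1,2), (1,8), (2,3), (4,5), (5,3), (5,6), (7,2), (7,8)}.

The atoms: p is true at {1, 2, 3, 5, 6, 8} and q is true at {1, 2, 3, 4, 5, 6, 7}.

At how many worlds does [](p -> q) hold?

6

1: successors {2, 8}; p -> q there: 2:T, 8:F. ✗
2: successors {3}; p -> q there: 3:T. ✓
3: no successors, so [](p -> q) holds vacuously. ✓
4: successors {5}; p -> q there: 5:T. ✓
5: successors {3, 6}; p -> q there: 3:T, 6:T. ✓
6: no successors, so [](p -> q) holds vacuously. ✓
7: successors {2, 8}; p -> q there: 2:T, 8:F. ✗
8: no successors, so [](p -> q) holds vacuously. ✓
Satisfying worlds: {2, 3, 4, 5, 6, 8}.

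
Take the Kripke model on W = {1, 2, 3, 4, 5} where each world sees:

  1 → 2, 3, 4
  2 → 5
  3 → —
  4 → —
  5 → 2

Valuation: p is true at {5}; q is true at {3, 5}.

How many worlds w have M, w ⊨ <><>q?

1: successors {2, 3, 4}; <>q there: 2:T, 3:F, 4:F. ✓
2: successors {5}; <>q there: 5:F. ✗
3: no successors, so <><>q fails. ✗
4: no successors, so <><>q fails. ✗
5: successors {2}; <>q there: 2:T. ✓
Satisfying worlds: {1, 5}.

2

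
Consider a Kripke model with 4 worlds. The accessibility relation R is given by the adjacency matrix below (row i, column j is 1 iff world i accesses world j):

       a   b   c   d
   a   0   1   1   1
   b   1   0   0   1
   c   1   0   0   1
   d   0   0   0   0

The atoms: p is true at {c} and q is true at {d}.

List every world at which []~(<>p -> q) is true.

a: successors {b, c, d}; ~(<>p -> q) there: b:F, c:F, d:F. ✗
b: successors {a, d}; ~(<>p -> q) there: a:T, d:F. ✗
c: successors {a, d}; ~(<>p -> q) there: a:T, d:F. ✗
d: no successors, so []~(<>p -> q) holds vacuously. ✓

{d}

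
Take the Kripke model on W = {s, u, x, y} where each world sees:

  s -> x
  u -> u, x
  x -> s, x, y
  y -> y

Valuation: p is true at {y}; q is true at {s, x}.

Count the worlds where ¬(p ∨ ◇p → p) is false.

s: p ∨ ◇p → p is T. ✗
u: p ∨ ◇p → p is T. ✗
x: p ∨ ◇p → p is F. ✓
y: p ∨ ◇p → p is T. ✗
Satisfying worlds: {x}.
So ¬(p ∨ ◇p → p) fails at the other 3 worlds.

3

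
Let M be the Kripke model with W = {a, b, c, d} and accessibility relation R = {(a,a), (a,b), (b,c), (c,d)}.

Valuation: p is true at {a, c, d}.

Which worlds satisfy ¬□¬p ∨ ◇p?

a: ¬□¬p is T, ◇p is T. ✓
b: ¬□¬p is T, ◇p is T. ✓
c: ¬□¬p is T, ◇p is T. ✓
d: ¬□¬p is F, ◇p is F. ✗

{a, b, c}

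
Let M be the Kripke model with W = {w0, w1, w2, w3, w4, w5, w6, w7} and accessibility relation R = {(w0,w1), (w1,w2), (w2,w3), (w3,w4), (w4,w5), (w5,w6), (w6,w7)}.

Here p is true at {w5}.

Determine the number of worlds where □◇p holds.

w0: successors {w1}; ◇p there: w1:F. ✗
w1: successors {w2}; ◇p there: w2:F. ✗
w2: successors {w3}; ◇p there: w3:F. ✗
w3: successors {w4}; ◇p there: w4:T. ✓
w4: successors {w5}; ◇p there: w5:F. ✗
w5: successors {w6}; ◇p there: w6:F. ✗
w6: successors {w7}; ◇p there: w7:F. ✗
w7: no successors, so □◇p holds vacuously. ✓
Satisfying worlds: {w3, w7}.

2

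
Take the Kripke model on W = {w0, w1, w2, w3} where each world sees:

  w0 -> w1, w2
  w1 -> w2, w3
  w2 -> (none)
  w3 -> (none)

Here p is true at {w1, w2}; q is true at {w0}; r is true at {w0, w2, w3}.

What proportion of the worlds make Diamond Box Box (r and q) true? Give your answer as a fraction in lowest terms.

w0: successors {w1, w2}; Box Box (r and q) there: w1:T, w2:T. ✓
w1: successors {w2, w3}; Box Box (r and q) there: w2:T, w3:T. ✓
w2: no successors, so Diamond Box Box (r and q) fails. ✗
w3: no successors, so Diamond Box Box (r and q) fails. ✗
That's 2 of 4 worlds, so 2/4 = 1/2.

1/2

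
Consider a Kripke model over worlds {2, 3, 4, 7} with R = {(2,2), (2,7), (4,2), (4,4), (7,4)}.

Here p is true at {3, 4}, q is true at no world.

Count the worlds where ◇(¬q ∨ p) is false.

1

2: successors {2, 7}; ¬q ∨ p there: 2:T, 7:T. ✓
3: no successors, so ◇(¬q ∨ p) fails. ✗
4: successors {2, 4}; ¬q ∨ p there: 2:T, 4:T. ✓
7: successors {4}; ¬q ∨ p there: 4:T. ✓
Satisfying worlds: {2, 4, 7}.
So ◇(¬q ∨ p) fails at the other 1 world.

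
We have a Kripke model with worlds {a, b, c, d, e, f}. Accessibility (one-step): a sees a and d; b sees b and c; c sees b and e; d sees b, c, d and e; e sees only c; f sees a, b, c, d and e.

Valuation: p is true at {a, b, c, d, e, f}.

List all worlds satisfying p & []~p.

a: p is T, []~p is F. ✗
b: p is T, []~p is F. ✗
c: p is T, []~p is F. ✗
d: p is T, []~p is F. ✗
e: p is T, []~p is F. ✗
f: p is T, []~p is F. ✗

∅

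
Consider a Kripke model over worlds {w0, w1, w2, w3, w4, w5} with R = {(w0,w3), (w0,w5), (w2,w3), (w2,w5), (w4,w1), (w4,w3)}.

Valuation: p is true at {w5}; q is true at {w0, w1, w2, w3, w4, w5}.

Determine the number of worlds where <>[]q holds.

w0: successors {w3, w5}; []q there: w3:T, w5:T. ✓
w1: no successors, so <>[]q fails. ✗
w2: successors {w3, w5}; []q there: w3:T, w5:T. ✓
w3: no successors, so <>[]q fails. ✗
w4: successors {w1, w3}; []q there: w1:T, w3:T. ✓
w5: no successors, so <>[]q fails. ✗
Satisfying worlds: {w0, w2, w4}.

3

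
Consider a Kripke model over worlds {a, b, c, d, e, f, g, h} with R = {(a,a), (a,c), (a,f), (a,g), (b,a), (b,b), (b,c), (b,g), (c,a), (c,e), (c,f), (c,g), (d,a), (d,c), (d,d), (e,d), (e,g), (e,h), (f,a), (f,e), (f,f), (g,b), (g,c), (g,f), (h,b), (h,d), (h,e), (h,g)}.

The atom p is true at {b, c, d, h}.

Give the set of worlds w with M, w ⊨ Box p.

∅

a: successors {a, c, f, g}; p there: a:F, c:T, f:F, g:F. ✗
b: successors {a, b, c, g}; p there: a:F, b:T, c:T, g:F. ✗
c: successors {a, e, f, g}; p there: a:F, e:F, f:F, g:F. ✗
d: successors {a, c, d}; p there: a:F, c:T, d:T. ✗
e: successors {d, g, h}; p there: d:T, g:F, h:T. ✗
f: successors {a, e, f}; p there: a:F, e:F, f:F. ✗
g: successors {b, c, f}; p there: b:T, c:T, f:F. ✗
h: successors {b, d, e, g}; p there: b:T, d:T, e:F, g:F. ✗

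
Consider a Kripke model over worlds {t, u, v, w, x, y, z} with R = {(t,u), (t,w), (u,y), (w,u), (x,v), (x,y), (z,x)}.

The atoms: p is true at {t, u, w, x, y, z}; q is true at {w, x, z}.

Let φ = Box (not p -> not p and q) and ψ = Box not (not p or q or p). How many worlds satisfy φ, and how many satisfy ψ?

For Box (not p -> not p and q):
t: successors {u, w}; not p -> not p and q there: u:T, w:T. ✓
u: successors {y}; not p -> not p and q there: y:T. ✓
v: no successors, so Box (not p -> not p and q) holds vacuously. ✓
w: successors {u}; not p -> not p and q there: u:T. ✓
x: successors {v, y}; not p -> not p and q there: v:F, y:T. ✗
y: no successors, so Box (not p -> not p and q) holds vacuously. ✓
z: successors {x}; not p -> not p and q there: x:T. ✓
— 6 worlds.
For Box not (not p or q or p):
t: successors {u, w}; not (not p or q or p) there: u:F, w:F. ✗
u: successors {y}; not (not p or q or p) there: y:F. ✗
v: no successors, so Box not (not p or q or p) holds vacuously. ✓
w: successors {u}; not (not p or q or p) there: u:F. ✗
x: successors {v, y}; not (not p or q or p) there: v:F, y:F. ✗
y: no successors, so Box not (not p or q or p) holds vacuously. ✓
z: successors {x}; not (not p or q or p) there: x:F. ✗
— 2 worlds.

6 and 2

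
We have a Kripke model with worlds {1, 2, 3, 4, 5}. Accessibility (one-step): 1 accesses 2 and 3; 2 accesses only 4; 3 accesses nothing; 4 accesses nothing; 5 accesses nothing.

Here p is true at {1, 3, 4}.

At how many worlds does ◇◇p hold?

1: successors {2, 3}; ◇p there: 2:T, 3:F. ✓
2: successors {4}; ◇p there: 4:F. ✗
3: no successors, so ◇◇p fails. ✗
4: no successors, so ◇◇p fails. ✗
5: no successors, so ◇◇p fails. ✗
Satisfying worlds: {1}.

1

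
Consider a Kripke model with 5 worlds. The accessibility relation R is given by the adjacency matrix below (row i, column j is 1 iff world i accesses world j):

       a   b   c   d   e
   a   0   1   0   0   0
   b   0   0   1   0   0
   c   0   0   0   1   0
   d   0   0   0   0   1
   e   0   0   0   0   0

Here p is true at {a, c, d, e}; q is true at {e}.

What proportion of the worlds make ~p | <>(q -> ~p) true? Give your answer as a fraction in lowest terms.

a: ~p is F, <>(q -> ~p) is T. ✓
b: ~p is T, <>(q -> ~p) is T. ✓
c: ~p is F, <>(q -> ~p) is T. ✓
d: ~p is F, <>(q -> ~p) is F. ✗
e: ~p is F, <>(q -> ~p) is F. ✗
That's 3 of 5 worlds, so 3/5.

3/5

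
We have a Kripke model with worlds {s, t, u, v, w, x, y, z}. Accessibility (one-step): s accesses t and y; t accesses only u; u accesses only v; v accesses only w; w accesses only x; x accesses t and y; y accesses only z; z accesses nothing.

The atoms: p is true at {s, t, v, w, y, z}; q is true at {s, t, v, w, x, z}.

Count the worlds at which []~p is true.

3

s: successors {t, y}; ~p there: t:F, y:F. ✗
t: successors {u}; ~p there: u:T. ✓
u: successors {v}; ~p there: v:F. ✗
v: successors {w}; ~p there: w:F. ✗
w: successors {x}; ~p there: x:T. ✓
x: successors {t, y}; ~p there: t:F, y:F. ✗
y: successors {z}; ~p there: z:F. ✗
z: no successors, so []~p holds vacuously. ✓
Satisfying worlds: {t, w, z}.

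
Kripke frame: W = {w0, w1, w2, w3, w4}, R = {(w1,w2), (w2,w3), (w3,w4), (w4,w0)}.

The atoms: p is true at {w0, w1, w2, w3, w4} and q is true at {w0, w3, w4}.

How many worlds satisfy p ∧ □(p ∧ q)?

4

w0: p is T, □(p ∧ q) is T. ✓
w1: p is T, □(p ∧ q) is F. ✗
w2: p is T, □(p ∧ q) is T. ✓
w3: p is T, □(p ∧ q) is T. ✓
w4: p is T, □(p ∧ q) is T. ✓
Satisfying worlds: {w0, w2, w3, w4}.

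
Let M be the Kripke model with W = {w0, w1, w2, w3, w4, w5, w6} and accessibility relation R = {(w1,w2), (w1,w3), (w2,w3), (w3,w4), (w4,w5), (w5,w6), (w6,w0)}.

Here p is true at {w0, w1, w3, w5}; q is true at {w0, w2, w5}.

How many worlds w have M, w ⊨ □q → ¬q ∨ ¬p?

w0: □q is T, ¬q ∨ ¬p is F. ✗
w1: □q is F, ¬q ∨ ¬p is T. ✓
w2: □q is F, ¬q ∨ ¬p is T. ✓
w3: □q is F, ¬q ∨ ¬p is T. ✓
w4: □q is T, ¬q ∨ ¬p is T. ✓
w5: □q is F, ¬q ∨ ¬p is F. ✓
w6: □q is T, ¬q ∨ ¬p is T. ✓
Satisfying worlds: {w1, w2, w3, w4, w5, w6}.

6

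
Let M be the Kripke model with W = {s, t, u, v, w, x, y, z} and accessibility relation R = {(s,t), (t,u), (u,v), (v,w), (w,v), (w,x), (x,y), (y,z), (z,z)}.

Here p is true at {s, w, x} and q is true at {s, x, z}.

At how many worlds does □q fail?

6

s: successors {t}; q there: t:F. ✗
t: successors {u}; q there: u:F. ✗
u: successors {v}; q there: v:F. ✗
v: successors {w}; q there: w:F. ✗
w: successors {v, x}; q there: v:F, x:T. ✗
x: successors {y}; q there: y:F. ✗
y: successors {z}; q there: z:T. ✓
z: successors {z}; q there: z:T. ✓
Satisfying worlds: {y, z}.
So □q fails at the other 6 worlds.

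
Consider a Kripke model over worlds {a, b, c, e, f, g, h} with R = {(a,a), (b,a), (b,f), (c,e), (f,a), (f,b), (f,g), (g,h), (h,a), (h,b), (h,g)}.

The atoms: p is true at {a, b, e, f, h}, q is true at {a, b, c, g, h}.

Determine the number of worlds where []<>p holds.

a: successors {a}; <>p there: a:T. ✓
b: successors {a, f}; <>p there: a:T, f:T. ✓
c: successors {e}; <>p there: e:F. ✗
e: no successors, so []<>p holds vacuously. ✓
f: successors {a, b, g}; <>p there: a:T, b:T, g:T. ✓
g: successors {h}; <>p there: h:T. ✓
h: successors {a, b, g}; <>p there: a:T, b:T, g:T. ✓
Satisfying worlds: {a, b, e, f, g, h}.

6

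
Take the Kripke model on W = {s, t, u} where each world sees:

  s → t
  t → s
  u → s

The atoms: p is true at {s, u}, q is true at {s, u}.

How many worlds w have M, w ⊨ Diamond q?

s: successors {t}; q there: t:F. ✗
t: successors {s}; q there: s:T. ✓
u: successors {s}; q there: s:T. ✓
Satisfying worlds: {t, u}.

2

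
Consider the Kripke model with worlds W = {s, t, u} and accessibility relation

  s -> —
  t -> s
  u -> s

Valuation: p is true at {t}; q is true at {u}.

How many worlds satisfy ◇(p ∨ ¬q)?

s: no successors, so ◇(p ∨ ¬q) fails. ✗
t: successors {s}; p ∨ ¬q there: s:T. ✓
u: successors {s}; p ∨ ¬q there: s:T. ✓
Satisfying worlds: {t, u}.

2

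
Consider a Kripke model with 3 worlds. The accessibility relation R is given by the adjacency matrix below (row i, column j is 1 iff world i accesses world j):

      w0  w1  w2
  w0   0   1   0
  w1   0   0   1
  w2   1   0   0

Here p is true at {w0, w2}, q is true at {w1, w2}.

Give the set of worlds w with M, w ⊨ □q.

w0: successors {w1}; q there: w1:T. ✓
w1: successors {w2}; q there: w2:T. ✓
w2: successors {w0}; q there: w0:F. ✗

{w0, w1}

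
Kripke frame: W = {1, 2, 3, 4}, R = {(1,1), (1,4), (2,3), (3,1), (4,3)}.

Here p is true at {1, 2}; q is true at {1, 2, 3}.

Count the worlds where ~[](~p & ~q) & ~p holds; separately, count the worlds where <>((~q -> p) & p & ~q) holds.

2 and 0

For ~[](~p & ~q) & ~p:
1: ~[](~p & ~q) is T, ~p is F. ✗
2: ~[](~p & ~q) is T, ~p is F. ✗
3: ~[](~p & ~q) is T, ~p is T. ✓
4: ~[](~p & ~q) is T, ~p is T. ✓
— 2 worlds.
For <>((~q -> p) & p & ~q):
1: successors {1, 4}; (~q -> p) & p & ~q there: 1:F, 4:F. ✗
2: successors {3}; (~q -> p) & p & ~q there: 3:F. ✗
3: successors {1}; (~q -> p) & p & ~q there: 1:F. ✗
4: successors {3}; (~q -> p) & p & ~q there: 3:F. ✗
— 0 worlds.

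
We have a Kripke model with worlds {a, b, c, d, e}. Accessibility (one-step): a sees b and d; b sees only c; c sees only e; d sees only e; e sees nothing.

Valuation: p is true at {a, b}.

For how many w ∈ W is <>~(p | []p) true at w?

a: successors {b, d}; ~(p | []p) there: b:F, d:T. ✓
b: successors {c}; ~(p | []p) there: c:T. ✓
c: successors {e}; ~(p | []p) there: e:F. ✗
d: successors {e}; ~(p | []p) there: e:F. ✗
e: no successors, so <>~(p | []p) fails. ✗
Satisfying worlds: {a, b}.

2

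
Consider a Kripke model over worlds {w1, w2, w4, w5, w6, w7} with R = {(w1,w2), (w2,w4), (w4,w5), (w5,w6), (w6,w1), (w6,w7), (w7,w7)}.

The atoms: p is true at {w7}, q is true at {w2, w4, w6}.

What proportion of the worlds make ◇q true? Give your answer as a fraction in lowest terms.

1/2

w1: successors {w2}; q there: w2:T. ✓
w2: successors {w4}; q there: w4:T. ✓
w4: successors {w5}; q there: w5:F. ✗
w5: successors {w6}; q there: w6:T. ✓
w6: successors {w1, w7}; q there: w1:F, w7:F. ✗
w7: successors {w7}; q there: w7:F. ✗
That's 3 of 6 worlds, so 3/6 = 1/2.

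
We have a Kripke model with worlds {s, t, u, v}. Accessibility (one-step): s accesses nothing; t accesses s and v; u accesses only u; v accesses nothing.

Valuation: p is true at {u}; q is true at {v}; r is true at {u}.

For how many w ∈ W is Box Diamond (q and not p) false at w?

s: no successors, so Box Diamond (q and not p) holds vacuously. ✓
t: successors {s, v}; Diamond (q and not p) there: s:F, v:F. ✗
u: successors {u}; Diamond (q and not p) there: u:F. ✗
v: no successors, so Box Diamond (q and not p) holds vacuously. ✓
Satisfying worlds: {s, v}.
So Box Diamond (q and not p) fails at the other 2 worlds.

2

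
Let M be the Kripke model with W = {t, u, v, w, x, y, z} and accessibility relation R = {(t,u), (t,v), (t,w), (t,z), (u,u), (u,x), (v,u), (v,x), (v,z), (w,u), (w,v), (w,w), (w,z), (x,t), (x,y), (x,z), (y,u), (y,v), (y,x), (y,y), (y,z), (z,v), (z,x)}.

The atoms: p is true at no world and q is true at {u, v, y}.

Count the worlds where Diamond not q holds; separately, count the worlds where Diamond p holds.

For Diamond not q:
t: successors {u, v, w, z}; not q there: u:F, v:F, w:T, z:T. ✓
u: successors {u, x}; not q there: u:F, x:T. ✓
v: successors {u, x, z}; not q there: u:F, x:T, z:T. ✓
w: successors {u, v, w, z}; not q there: u:F, v:F, w:T, z:T. ✓
x: successors {t, y, z}; not q there: t:T, y:F, z:T. ✓
y: successors {u, v, x, y, z}; not q there: u:F, v:F, x:T, y:F, z:T. ✓
z: successors {v, x}; not q there: v:F, x:T. ✓
— 7 worlds.
For Diamond p:
t: successors {u, v, w, z}; p there: u:F, v:F, w:F, z:F. ✗
u: successors {u, x}; p there: u:F, x:F. ✗
v: successors {u, x, z}; p there: u:F, x:F, z:F. ✗
w: successors {u, v, w, z}; p there: u:F, v:F, w:F, z:F. ✗
x: successors {t, y, z}; p there: t:F, y:F, z:F. ✗
y: successors {u, v, x, y, z}; p there: u:F, v:F, x:F, y:F, z:F. ✗
z: successors {v, x}; p there: v:F, x:F. ✗
— 0 worlds.

7 and 0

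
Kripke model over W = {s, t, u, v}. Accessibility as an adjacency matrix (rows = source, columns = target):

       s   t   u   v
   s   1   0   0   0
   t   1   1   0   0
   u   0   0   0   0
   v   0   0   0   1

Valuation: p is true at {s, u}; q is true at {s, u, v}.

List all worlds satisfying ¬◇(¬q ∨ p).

{u, v}

s: ◇(¬q ∨ p) is T. ✗
t: ◇(¬q ∨ p) is T. ✗
u: ◇(¬q ∨ p) is F. ✓
v: ◇(¬q ∨ p) is F. ✓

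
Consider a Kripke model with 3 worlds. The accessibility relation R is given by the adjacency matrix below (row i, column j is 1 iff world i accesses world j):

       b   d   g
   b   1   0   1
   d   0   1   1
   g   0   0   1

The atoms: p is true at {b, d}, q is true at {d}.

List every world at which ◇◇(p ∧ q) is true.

{d}

b: successors {b, g}; ◇(p ∧ q) there: b:F, g:F. ✗
d: successors {d, g}; ◇(p ∧ q) there: d:T, g:F. ✓
g: successors {g}; ◇(p ∧ q) there: g:F. ✗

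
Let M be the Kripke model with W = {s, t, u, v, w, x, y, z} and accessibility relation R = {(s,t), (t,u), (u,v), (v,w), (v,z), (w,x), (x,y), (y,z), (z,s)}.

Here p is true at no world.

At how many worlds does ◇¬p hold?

s: successors {t}; ¬p there: t:T. ✓
t: successors {u}; ¬p there: u:T. ✓
u: successors {v}; ¬p there: v:T. ✓
v: successors {w, z}; ¬p there: w:T, z:T. ✓
w: successors {x}; ¬p there: x:T. ✓
x: successors {y}; ¬p there: y:T. ✓
y: successors {z}; ¬p there: z:T. ✓
z: successors {s}; ¬p there: s:T. ✓
Satisfying worlds: {s, t, u, v, w, x, y, z}.

8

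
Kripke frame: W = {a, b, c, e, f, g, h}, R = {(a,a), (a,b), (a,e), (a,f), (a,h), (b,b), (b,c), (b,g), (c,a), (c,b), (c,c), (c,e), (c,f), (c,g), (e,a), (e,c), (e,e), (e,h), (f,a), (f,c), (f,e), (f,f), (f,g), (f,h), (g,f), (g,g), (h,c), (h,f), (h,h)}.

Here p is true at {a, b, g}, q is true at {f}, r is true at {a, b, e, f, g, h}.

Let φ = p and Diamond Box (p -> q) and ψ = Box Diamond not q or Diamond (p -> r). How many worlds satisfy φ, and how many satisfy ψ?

1 and 7

For p and Diamond Box (p -> q):
a: p is T, Diamond Box (p -> q) is T. ✓
b: p is T, Diamond Box (p -> q) is F. ✗
c: p is F, Diamond Box (p -> q) is F. ✗
e: p is F, Diamond Box (p -> q) is T. ✗
f: p is F, Diamond Box (p -> q) is T. ✗
g: p is T, Diamond Box (p -> q) is F. ✗
h: p is F, Diamond Box (p -> q) is T. ✗
— 1 world.
For Box Diamond not q or Diamond (p -> r):
a: Box Diamond not q is T, Diamond (p -> r) is T. ✓
b: Box Diamond not q is T, Diamond (p -> r) is T. ✓
c: Box Diamond not q is T, Diamond (p -> r) is T. ✓
e: Box Diamond not q is T, Diamond (p -> r) is T. ✓
f: Box Diamond not q is T, Diamond (p -> r) is T. ✓
g: Box Diamond not q is T, Diamond (p -> r) is T. ✓
h: Box Diamond not q is T, Diamond (p -> r) is T. ✓
— 7 worlds.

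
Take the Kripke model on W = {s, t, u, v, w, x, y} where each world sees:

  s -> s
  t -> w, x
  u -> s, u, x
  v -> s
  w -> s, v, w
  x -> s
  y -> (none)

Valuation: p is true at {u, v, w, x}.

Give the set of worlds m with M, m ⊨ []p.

s: successors {s}; p there: s:F. ✗
t: successors {w, x}; p there: w:T, x:T. ✓
u: successors {s, u, x}; p there: s:F, u:T, x:T. ✗
v: successors {s}; p there: s:F. ✗
w: successors {s, v, w}; p there: s:F, v:T, w:T. ✗
x: successors {s}; p there: s:F. ✗
y: no successors, so []p holds vacuously. ✓

{t, y}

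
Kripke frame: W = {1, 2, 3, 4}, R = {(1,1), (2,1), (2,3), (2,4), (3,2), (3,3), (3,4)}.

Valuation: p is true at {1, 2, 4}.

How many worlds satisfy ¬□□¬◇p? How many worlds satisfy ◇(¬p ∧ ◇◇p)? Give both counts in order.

3 and 2

For ¬□□¬◇p:
1: □□¬◇p is F. ✓
2: □□¬◇p is F. ✓
3: □□¬◇p is F. ✓
4: □□¬◇p is T. ✗
— 3 worlds.
For ◇(¬p ∧ ◇◇p):
1: successors {1}; ¬p ∧ ◇◇p there: 1:F. ✗
2: successors {1, 3, 4}; ¬p ∧ ◇◇p there: 1:F, 3:T, 4:F. ✓
3: successors {2, 3, 4}; ¬p ∧ ◇◇p there: 2:F, 3:T, 4:F. ✓
4: no successors, so ◇(¬p ∧ ◇◇p) fails. ✗
— 2 worlds.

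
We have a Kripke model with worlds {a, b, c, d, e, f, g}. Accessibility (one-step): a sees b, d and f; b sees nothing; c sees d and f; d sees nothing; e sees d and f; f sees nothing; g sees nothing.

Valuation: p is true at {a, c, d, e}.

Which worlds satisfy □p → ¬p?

{a, b, c, e, f, g}

a: □p is F, ¬p is F. ✓
b: □p is T, ¬p is T. ✓
c: □p is F, ¬p is F. ✓
d: □p is T, ¬p is F. ✗
e: □p is F, ¬p is F. ✓
f: □p is T, ¬p is T. ✓
g: □p is T, ¬p is T. ✓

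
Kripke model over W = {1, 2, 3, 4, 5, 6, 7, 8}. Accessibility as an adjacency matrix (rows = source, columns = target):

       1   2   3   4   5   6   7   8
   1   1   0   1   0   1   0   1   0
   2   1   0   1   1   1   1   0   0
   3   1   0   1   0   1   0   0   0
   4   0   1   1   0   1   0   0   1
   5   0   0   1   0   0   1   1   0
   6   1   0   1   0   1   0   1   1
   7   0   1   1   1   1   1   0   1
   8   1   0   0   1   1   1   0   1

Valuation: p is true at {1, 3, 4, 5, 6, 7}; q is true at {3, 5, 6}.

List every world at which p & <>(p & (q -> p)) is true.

{1, 3, 4, 5, 6, 7}

1: p is T, <>(p & (q -> p)) is T. ✓
2: p is F, <>(p & (q -> p)) is T. ✗
3: p is T, <>(p & (q -> p)) is T. ✓
4: p is T, <>(p & (q -> p)) is T. ✓
5: p is T, <>(p & (q -> p)) is T. ✓
6: p is T, <>(p & (q -> p)) is T. ✓
7: p is T, <>(p & (q -> p)) is T. ✓
8: p is F, <>(p & (q -> p)) is T. ✗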